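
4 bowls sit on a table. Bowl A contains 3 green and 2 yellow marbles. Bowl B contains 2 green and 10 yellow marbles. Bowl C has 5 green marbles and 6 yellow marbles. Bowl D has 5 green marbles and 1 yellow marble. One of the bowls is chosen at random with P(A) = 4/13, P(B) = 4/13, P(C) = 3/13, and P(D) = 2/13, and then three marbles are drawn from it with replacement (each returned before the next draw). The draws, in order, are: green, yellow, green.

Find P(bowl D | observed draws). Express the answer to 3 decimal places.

0.187

Compute the likelihood of the observed sequence for each case: P(data | bowl A) = (3/5)(2/5)(3/5) = 0.144; P(data | bowl B) = (2/12)(10/12)(2/12) = 0.023148; P(data | bowl C) = (5/11)(6/11)(5/11) = 0.1127; P(data | bowl D) = (5/6)(1/6)(5/6) = 0.11574.
Multiplying each by its prior: 4/13 · 0.144 = 0.044308, 4/13 · 0.023148 = 0.0071225, 3/13 · 0.1127 = 0.026007, 2/13 · 0.11574 = 0.017806; summing to 0.095244.
Hence P(bowl D | data) = (0.017806) / (0.095244) = 0.18696.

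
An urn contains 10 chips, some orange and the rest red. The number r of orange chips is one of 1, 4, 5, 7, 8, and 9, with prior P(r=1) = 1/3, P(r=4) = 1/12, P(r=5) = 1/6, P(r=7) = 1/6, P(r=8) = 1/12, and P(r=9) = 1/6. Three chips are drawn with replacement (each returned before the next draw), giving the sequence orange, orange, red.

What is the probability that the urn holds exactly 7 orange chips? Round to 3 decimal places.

0.304

Compute the likelihood of the observed sequence for each case: P(data | r = 1) = (1/10)(1/10)(9/10) = 0.009; P(data | r = 4) = (4/10)(4/10)(6/10) = 0.096; P(data | r = 5) = (5/10)(5/10)(5/10) = 0.125; P(data | r = 7) = (7/10)(7/10)(3/10) = 0.147; P(data | r = 8) = (8/10)(8/10)(2/10) = 0.128; P(data | r = 9) = (9/10)(9/10)(1/10) = 0.081.
The prior-weighted likelihoods are 1/3 · 0.009 = 0.003, 1/12 · 0.096 = 0.008, 1/6 · 0.125 = 0.020833, 1/6 · 0.147 = 0.0245, 1/12 · 0.128 = 0.010667, 1/6 · 0.081 = 0.0135; these sum to 0.0805.
By Bayes' rule, P(r = 7 | data) = (0.0245) / (0.0805) = 0.30435.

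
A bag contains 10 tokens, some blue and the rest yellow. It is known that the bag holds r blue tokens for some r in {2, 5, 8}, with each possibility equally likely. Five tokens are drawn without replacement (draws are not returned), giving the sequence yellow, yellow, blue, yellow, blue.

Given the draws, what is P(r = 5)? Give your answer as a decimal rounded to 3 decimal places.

0.641

Compute the likelihood of the observed sequence for each case: P(data | r = 2) = (8/10)(7/9)(2/8)(6/7)(1/6) = 1/45; P(data | r = 5) = (5/10)(4/9)(5/8)(3/7)(4/6) = 5/126; P(data | r = 8) = (2/10)(1/9)(8/8)(0/7) = 0.
Weighting by the prior gives 1/3 · 1/45 = 1/135, 1/3 · 5/126 = 5/378, 1/3 · 0 = 0; summing to 13/630.
Therefore the posterior P(r = 5 | data) = (5/378) / (13/630) = 25/39.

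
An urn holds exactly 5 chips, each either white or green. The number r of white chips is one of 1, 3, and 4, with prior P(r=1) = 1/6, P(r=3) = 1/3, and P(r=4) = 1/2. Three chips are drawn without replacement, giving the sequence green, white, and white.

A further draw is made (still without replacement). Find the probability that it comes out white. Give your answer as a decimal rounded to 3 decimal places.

Compute the likelihood of the observed sequence for each case: P(data | r = 1) = (4/5)(1/4)(0/3) = 0; P(data | r = 3) = (2/5)(3/4)(2/3) = 1/5; P(data | r = 4) = (1/5)(4/4)(3/3) = 1/5.
Weighting by the prior gives 1/6 · 0 = 0, 1/3 · 1/5 = 1/15, 1/2 · 1/5 = 1/10; with total 1/6.
Dividing through by the total gives posterior P(r = 1 | data) = 0, P(r = 3 | data) = 2/5, P(r = 4 | data) = 3/5.
The predictive probability is P(white next | data) = (1/2)(2/5) + (1)(3/5) = 4/5.

0.800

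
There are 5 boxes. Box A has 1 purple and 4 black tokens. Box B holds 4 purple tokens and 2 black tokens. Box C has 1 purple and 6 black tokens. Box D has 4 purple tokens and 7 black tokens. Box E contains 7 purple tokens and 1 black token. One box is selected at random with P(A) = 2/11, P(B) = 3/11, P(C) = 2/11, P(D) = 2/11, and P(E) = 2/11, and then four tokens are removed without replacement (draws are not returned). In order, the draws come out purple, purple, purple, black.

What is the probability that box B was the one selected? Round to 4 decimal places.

0.5777

Under each hypothesis, the probability of the observed sequence is: P(data | box A) = (1/5)(0/4) = 0; P(data | box B) = (4/6)(3/5)(2/4)(2/3) = 0.13333; P(data | box C) = (1/7)(0/6) = 0; P(data | box D) = (4/11)(3/10)(2/9)(7/8) = 0.021212; P(data | box E) = (7/8)(6/7)(5/6)(1/5) = 0.125.
The prior-weighted likelihoods are 2/11 · 0 = 0, 3/11 · 0.13333 = 0.036364, 2/11 · 0 = 0, 2/11 · 0.021212 = 0.0038567, 2/11 · 0.125 = 0.022727; summing to 0.062948.
By Bayes' rule, P(box B | data) = (0.036364) / (0.062948) = 0.57768.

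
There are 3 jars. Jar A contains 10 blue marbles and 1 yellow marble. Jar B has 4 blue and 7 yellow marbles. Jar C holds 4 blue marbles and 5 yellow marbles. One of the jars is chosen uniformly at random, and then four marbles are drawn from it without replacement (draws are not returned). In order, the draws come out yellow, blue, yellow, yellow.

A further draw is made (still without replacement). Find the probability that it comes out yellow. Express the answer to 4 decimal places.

For each hypothesis, P(data | H) works out to: P(data | jar A) = (1/11)(10/10)(0/9) = 0; P(data | jar B) = (7/11)(4/10)(6/9)(5/8) = 0.10606; P(data | jar C) = (5/9)(4/8)(4/7)(3/6) = 0.079365.
Multiplying each by its prior: 1/3 · 0 = 0, 1/3 · 0.10606 = 0.035354, 1/3 · 0.079365 = 0.026455; summing to 0.061809.
The posterior is then P(jar A | data) = 0, P(jar B | data) = 0.57198, P(jar C | data) = 0.42802.
Averaging over the posterior, P(yellow next | data) = (4/7)(0.57198) + (2/5)(0.42802) = 0.49805.

0.4981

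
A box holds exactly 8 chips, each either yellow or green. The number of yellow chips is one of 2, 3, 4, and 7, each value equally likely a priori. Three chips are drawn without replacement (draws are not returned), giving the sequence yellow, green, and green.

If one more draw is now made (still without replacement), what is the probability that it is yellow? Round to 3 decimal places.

For each hypothesis, P(data | H) works out to: P(data | r = 2) = (2/8)(6/7)(5/6) = 5/28; P(data | r = 3) = (3/8)(5/7)(4/6) = 5/28; P(data | r = 4) = (4/8)(4/7)(3/6) = 1/7; P(data | r = 7) = (7/8)(1/7)(0/6) = 0.
Multiplying each by its prior: 1/4 · 5/28 = 5/112, 1/4 · 5/28 = 5/112, 1/4 · 1/7 = 1/28, 1/4 · 0 = 0; with total 1/8.
The posterior is then P(r = 2 | data) = 5/14, P(r = 3 | data) = 5/14, P(r = 4 | data) = 2/7, P(r = 7 | data) = 0.
So P(yellow next | data) = Σ P(yellow next | H) P(H | data) = (1/5)(5/14) + (2/5)(5/14) + (3/5)(2/7) = 27/70.

0.386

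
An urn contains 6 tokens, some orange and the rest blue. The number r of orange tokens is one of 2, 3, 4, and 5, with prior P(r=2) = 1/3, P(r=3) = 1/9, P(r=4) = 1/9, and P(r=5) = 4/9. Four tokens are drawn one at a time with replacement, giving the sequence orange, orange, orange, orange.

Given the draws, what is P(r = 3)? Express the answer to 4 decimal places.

0.0281

For each hypothesis, P(data | H) works out to: P(data | r = 2) = (2/6)(2/6)(2/6)(2/6) = 0.012346; P(data | r = 3) = (3/6)(3/6)(3/6)(3/6) = 0.0625; P(data | r = 4) = (4/6)(4/6)(4/6)(4/6) = 0.19753; P(data | r = 5) = (5/6)(5/6)(5/6)(5/6) = 0.48225.
Multiplying each by its prior: 1/3 · 0.012346 = 0.0041152, 1/9 · 0.0625 = 0.0069444, 1/9 · 0.19753 = 0.021948, 4/9 · 0.48225 = 0.21433; these sum to 0.24734.
Therefore the posterior P(r = 3 | data) = (0.0069444) / (0.24734) = 0.028076.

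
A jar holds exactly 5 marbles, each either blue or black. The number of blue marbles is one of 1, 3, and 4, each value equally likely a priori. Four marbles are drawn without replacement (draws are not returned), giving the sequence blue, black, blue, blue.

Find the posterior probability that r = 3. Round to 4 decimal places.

Compute the likelihood of the observed sequence for each case: P(data | r = 1) = (1/5)(4/4)(0/3) = 0; P(data | r = 3) = (3/5)(2/4)(2/3)(1/2) = 1/10; P(data | r = 4) = (4/5)(1/4)(3/3)(2/2) = 1/5.
Weighting by the prior gives 1/3 · 0 = 0, 1/3 · 1/10 = 1/30, 1/3 · 1/5 = 1/15; summing to 1/10.
Hence P(r = 3 | data) = (1/30) / (1/10) = 1/3.

0.3333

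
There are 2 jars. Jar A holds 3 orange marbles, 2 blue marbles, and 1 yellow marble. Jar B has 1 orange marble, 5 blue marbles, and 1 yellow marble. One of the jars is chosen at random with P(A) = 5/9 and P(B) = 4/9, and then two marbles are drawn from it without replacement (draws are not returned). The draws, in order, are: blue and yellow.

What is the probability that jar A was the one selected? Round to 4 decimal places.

0.4118

Compute the likelihood of the observed sequence for each case: P(data | jar A) = (2/6)(1/5) = 1/15; P(data | jar B) = (5/7)(1/6) = 5/42.
Weighting by the prior gives 5/9 · 1/15 = 1/27, 4/9 · 5/42 = 10/189; summing to 17/189.
Hence P(jar A | data) = (1/27) / (17/189) = 7/17.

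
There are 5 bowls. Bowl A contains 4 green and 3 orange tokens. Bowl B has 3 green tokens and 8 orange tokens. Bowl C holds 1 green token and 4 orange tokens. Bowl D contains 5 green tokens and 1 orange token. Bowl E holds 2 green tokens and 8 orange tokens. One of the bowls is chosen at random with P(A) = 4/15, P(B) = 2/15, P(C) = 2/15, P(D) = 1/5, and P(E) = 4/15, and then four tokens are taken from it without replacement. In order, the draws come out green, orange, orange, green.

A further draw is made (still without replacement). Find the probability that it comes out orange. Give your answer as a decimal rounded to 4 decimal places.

The likelihood of the observed sequence under each hypothesis: P(data | bowl A) = (4/7)(3/6)(2/5)(3/4) = 0.085714; P(data | bowl B) = (3/11)(8/10)(7/9)(2/8) = 0.042424; P(data | bowl C) = (1/5)(4/4)(3/3)(0/2) = 0; P(data | bowl D) = (5/6)(1/5)(0/4) = 0; P(data | bowl E) = (2/10)(8/9)(7/8)(1/7) = 0.022222.
Multiplying each by its prior: 4/15 · 0.085714 = 0.022857, 2/15 · 0.042424 = 0.0056566, 2/15 · 0 = 0, 1/5 · 0 = 0, 4/15 · 0.022222 = 0.0059259; with total 0.03444.
Dividing through by the total gives posterior P(bowl A | data) = 0.66369, P(bowl B | data) = 0.16425, P(bowl C | data) = 0, P(bowl D | data) = 0, P(bowl E | data) = 0.17207.
Averaging over the posterior, P(orange next | data) = (1/3)(0.66369) + (6/7)(0.16425) + (1)(0.17207) = 0.53408.

0.5341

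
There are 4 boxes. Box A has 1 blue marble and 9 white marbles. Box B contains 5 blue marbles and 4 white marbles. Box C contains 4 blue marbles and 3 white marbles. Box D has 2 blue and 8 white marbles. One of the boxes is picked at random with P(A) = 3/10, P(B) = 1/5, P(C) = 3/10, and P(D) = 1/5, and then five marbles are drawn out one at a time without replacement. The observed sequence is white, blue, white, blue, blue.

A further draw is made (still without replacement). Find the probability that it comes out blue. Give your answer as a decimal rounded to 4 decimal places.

The likelihood of the observed sequence under each hypothesis: P(data | box A) = (9/10)(1/9)(8/8)(0/7) = 0; P(data | box B) = (4/9)(5/8)(3/7)(4/6)(3/5) = 1/21; P(data | box C) = (3/7)(4/6)(2/5)(3/4)(2/3) = 2/35; P(data | box D) = (8/10)(2/9)(7/8)(1/7)(0/6) = 0.
Weighting by the prior gives 3/10 · 0 = 0, 1/5 · 1/21 = 1/105, 3/10 · 2/35 = 3/175, 1/5 · 0 = 0; with total 2/75.
Normalising, the posterior is P(box A | data) = 0, P(box B | data) = 5/14, P(box C | data) = 9/14, P(box D | data) = 0.
So P(blue next | data) = Σ P(blue next | H) P(H | data) = (1/2)(5/14) + (1/2)(9/14) = 1/2.

0.5000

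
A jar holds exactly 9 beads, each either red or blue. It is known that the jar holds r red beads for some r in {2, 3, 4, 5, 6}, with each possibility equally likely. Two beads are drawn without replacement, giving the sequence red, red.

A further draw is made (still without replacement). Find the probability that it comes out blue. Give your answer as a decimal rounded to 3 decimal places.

0.571

Under each hypothesis, the probability of the observed sequence is: P(data | r = 2) = (2/9)(1/8) = 1/36; P(data | r = 3) = (3/9)(2/8) = 1/12; P(data | r = 4) = (4/9)(3/8) = 1/6; P(data | r = 5) = (5/9)(4/8) = 5/18; P(data | r = 6) = (6/9)(5/8) = 5/12.
Multiplying each by its prior: 1/5 · 1/36 = 1/180, 1/5 · 1/12 = 1/60, 1/5 · 1/6 = 1/30, 1/5 · 5/18 = 1/18, 1/5 · 5/12 = 1/12; these sum to 7/36.
The posterior is then P(r = 2 | data) = 1/35, P(r = 3 | data) = 3/35, P(r = 4 | data) = 6/35, P(r = 5 | data) = 2/7, P(r = 6 | data) = 3/7.
The predictive probability is P(blue next | data) = (1)(1/35) + (6/7)(3/35) + (5/7)(6/35) + (4/7)(2/7) + (3/7)(3/7) = 4/7.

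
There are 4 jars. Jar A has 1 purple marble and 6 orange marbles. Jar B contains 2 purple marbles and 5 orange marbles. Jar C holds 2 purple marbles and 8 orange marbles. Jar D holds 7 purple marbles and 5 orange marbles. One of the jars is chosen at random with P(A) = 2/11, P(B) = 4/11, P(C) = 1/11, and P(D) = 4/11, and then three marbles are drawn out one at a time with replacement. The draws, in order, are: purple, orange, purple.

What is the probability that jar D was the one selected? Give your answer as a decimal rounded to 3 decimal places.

Compute the likelihood of the observed sequence for each case: P(data | jar A) = (1/7)(6/7)(1/7) = 0.017493; P(data | jar B) = (2/7)(5/7)(2/7) = 0.058309; P(data | jar C) = (2/10)(8/10)(2/10) = 0.032; P(data | jar D) = (7/12)(5/12)(7/12) = 0.14178.
Multiplying each by its prior: 2/11 · 0.017493 = 0.0031805, 4/11 · 0.058309 = 0.021203, 1/11 · 0.032 = 0.0029091, 4/11 · 0.14178 = 0.051557; these sum to 0.07885.
Hence P(jar D | data) = (0.051557) / (0.07885) = 0.65386.

0.654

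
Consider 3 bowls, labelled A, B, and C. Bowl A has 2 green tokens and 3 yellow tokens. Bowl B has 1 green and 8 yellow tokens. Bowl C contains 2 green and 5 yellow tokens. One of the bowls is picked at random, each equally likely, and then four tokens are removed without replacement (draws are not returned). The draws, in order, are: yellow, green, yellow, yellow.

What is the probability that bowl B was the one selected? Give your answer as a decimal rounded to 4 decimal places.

0.3139

The likelihood of the observed sequence under each hypothesis: P(data | bowl A) = (3/5)(2/4)(2/3)(1/2) = 0.1; P(data | bowl B) = (8/9)(1/8)(7/7)(6/6) = 0.11111; P(data | bowl C) = (5/7)(2/6)(4/5)(3/4) = 0.14286.
The prior-weighted likelihoods are 1/3 · 0.1 = 0.033333, 1/3 · 0.11111 = 0.037037, 1/3 · 0.14286 = 0.047619; these sum to 0.11799.
Hence P(bowl B | data) = (0.037037) / (0.11799) = 0.3139.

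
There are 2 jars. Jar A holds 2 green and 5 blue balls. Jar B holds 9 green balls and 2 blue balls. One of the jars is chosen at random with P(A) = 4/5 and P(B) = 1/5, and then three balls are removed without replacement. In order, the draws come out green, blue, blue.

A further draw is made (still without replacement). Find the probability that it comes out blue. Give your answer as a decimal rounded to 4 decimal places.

0.7325

For each hypothesis, P(data | H) works out to: P(data | jar A) = (2/7)(5/6)(4/5) = 0.19048; P(data | jar B) = (9/11)(2/10)(1/9) = 0.018182.
The prior-weighted likelihoods are 4/5 · 0.19048 = 0.15238, 1/5 · 0.018182 = 0.0036364; summing to 0.15602.
Dividing through by the total gives posterior P(jar A | data) = 0.97669, P(jar B | data) = 0.023307.
The predictive probability is P(blue next | data) = (3/4)(0.97669) + (0)(0.023307) = 0.73252.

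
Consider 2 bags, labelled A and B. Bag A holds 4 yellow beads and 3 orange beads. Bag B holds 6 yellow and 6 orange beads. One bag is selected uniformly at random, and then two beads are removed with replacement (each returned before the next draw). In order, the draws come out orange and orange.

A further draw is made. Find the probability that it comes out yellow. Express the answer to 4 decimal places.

For each hypothesis, P(data | H) works out to: P(data | bag A) = (3/7)(3/7) = 9/49; P(data | bag B) = (6/12)(6/12) = 1/4.
Multiplying each by its prior: 1/2 · 9/49 = 9/98, 1/2 · 1/4 = 1/8; these sum to 85/392.
Dividing through by the total gives posterior P(bag A | data) = 0.42353, P(bag B | data) = 0.57647.
So P(yellow next | data) = Σ P(yellow next | H) P(H | data) = (4/7)(0.42353) + (1/2)(0.57647) = 0.53025.

0.5303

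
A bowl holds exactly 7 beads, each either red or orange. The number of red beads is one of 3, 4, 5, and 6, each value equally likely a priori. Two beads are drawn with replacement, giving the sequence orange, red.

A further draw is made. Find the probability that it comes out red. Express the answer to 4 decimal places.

0.6071

The likelihood of the observed sequence under each hypothesis: P(data | r = 3) = (4/7)(3/7) = 12/49; P(data | r = 4) = (3/7)(4/7) = 12/49; P(data | r = 5) = (2/7)(5/7) = 10/49; P(data | r = 6) = (1/7)(6/7) = 6/49.
The prior-weighted likelihoods are 1/4 · 12/49 = 3/49, 1/4 · 12/49 = 3/49, 1/4 · 10/49 = 5/98, 1/4 · 6/49 = 3/98; these sum to 10/49.
Normalising, the posterior is P(r = 3 | data) = 3/10, P(r = 4 | data) = 3/10, P(r = 5 | data) = 1/4, P(r = 6 | data) = 3/20.
The predictive probability is P(red next | data) = (3/7)(3/10) + (4/7)(3/10) + (5/7)(1/4) + (6/7)(3/20) = 17/28.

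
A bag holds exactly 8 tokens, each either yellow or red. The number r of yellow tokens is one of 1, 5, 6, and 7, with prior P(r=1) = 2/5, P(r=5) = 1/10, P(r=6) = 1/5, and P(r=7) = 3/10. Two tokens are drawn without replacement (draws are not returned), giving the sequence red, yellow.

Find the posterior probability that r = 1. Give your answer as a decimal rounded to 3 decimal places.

The likelihood of the observed sequence under each hypothesis: P(data | r = 1) = (7/8)(1/7) = 1/8; P(data | r = 5) = (3/8)(5/7) = 15/56; P(data | r = 6) = (2/8)(6/7) = 3/14; P(data | r = 7) = (1/8)(7/7) = 1/8.
Weighting by the prior gives 2/5 · 1/8 = 1/20, 1/10 · 15/56 = 3/112, 1/5 · 3/14 = 3/70, 3/10 · 1/8 = 3/80; with total 11/70.
By Bayes' rule, P(r = 1 | data) = (1/20) / (11/70) = 7/22.

0.318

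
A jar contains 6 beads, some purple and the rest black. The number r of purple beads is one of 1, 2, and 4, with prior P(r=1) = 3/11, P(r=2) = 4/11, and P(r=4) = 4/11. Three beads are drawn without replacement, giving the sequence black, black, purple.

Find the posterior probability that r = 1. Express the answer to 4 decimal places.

0.3191

Under each hypothesis, the probability of the observed sequence is: P(data | r = 1) = (5/6)(4/5)(1/4) = 1/6; P(data | r = 2) = (4/6)(3/5)(2/4) = 1/5; P(data | r = 4) = (2/6)(1/5)(4/4) = 1/15.
Weighting by the prior gives 3/11 · 1/6 = 1/22, 4/11 · 1/5 = 4/55, 4/11 · 1/15 = 4/165; with total 47/330.
Hence P(r = 1 | data) = (1/22) / (47/330) = 15/47.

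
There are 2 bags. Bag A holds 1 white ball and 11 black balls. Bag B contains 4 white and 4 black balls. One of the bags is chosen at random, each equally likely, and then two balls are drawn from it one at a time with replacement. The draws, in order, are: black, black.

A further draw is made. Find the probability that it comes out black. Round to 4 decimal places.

For each hypothesis, P(data | H) works out to: P(data | bag A) = (11/12)(11/12) = 121/144; P(data | bag B) = (4/8)(4/8) = 1/4.
Weighting by the prior gives 1/2 · 121/144 = 121/288, 1/2 · 1/4 = 1/8; these sum to 157/288.
Dividing through by the total gives posterior P(bag A | data) = 0.7707, P(bag B | data) = 0.2293.
Averaging over the posterior, P(black next | data) = (11/12)(0.7707) + (1/2)(0.2293) = 0.82113.

0.8211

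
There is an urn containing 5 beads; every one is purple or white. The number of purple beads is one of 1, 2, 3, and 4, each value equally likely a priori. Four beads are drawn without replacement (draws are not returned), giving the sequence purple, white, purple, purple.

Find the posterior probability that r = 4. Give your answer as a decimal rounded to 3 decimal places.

For each hypothesis, P(data | H) works out to: P(data | r = 1) = (1/5)(4/4)(0/3) = 0; P(data | r = 2) = (2/5)(3/4)(1/3)(0/2) = 0; P(data | r = 3) = (3/5)(2/4)(2/3)(1/2) = 1/10; P(data | r = 4) = (4/5)(1/4)(3/3)(2/2) = 1/5.
The prior-weighted likelihoods are 1/4 · 0 = 0, 1/4 · 0 = 0, 1/4 · 1/10 = 1/40, 1/4 · 1/5 = 1/20; summing to 3/40.
By Bayes' rule, P(r = 4 | data) = (1/20) / (3/40) = 2/3.

0.667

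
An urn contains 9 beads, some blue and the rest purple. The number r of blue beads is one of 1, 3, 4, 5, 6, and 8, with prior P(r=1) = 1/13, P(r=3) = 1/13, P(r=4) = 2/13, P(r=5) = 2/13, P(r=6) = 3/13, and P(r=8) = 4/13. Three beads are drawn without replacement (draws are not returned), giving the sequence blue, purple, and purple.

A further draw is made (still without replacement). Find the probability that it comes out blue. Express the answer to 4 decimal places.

For each hypothesis, P(data | H) works out to: P(data | r = 1) = (1/9)(8/8)(7/7) = 0.11111; P(data | r = 3) = (3/9)(6/8)(5/7) = 0.17857; P(data | r = 4) = (4/9)(5/8)(4/7) = 0.15873; P(data | r = 5) = (5/9)(4/8)(3/7) = 0.11905; P(data | r = 6) = (6/9)(3/8)(2/7) = 0.071429; P(data | r = 8) = (8/9)(1/8)(0/7) = 0.
Multiplying each by its prior: 1/13 · 0.11111 = 0.008547, 1/13 · 0.17857 = 0.013736, 2/13 · 0.15873 = 0.02442, 2/13 · 0.11905 = 0.018315, 3/13 · 0.071429 = 0.016484, 4/13 · 0 = 0; summing to 0.081502.
Dividing through by the total gives posterior P(r = 1 | data) = 0.10487, P(r = 3 | data) = 0.16854, P(r = 4 | data) = 0.29963, P(r = 5 | data) = 0.22472, P(r = 6 | data) = 0.20225, P(r = 8 | data) = 0.
The predictive probability is P(blue next | data) = (0)(0.10487) + (1/3)(0.16854) + (1/2)(0.29963) + (2/3)(0.22472) + (5/6)(0.20225) = 0.52434.

0.5243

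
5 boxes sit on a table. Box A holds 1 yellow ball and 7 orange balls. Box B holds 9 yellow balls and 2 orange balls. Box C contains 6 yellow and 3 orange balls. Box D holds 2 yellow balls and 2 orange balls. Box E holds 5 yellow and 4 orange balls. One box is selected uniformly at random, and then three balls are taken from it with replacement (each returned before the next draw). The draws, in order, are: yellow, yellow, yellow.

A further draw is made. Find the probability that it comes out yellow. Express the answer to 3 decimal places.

0.703

Under each hypothesis, the probability of the observed sequence is: P(data | box A) = (1/8)(1/8)(1/8) = 0.0019531; P(data | box B) = (9/11)(9/11)(9/11) = 0.54771; P(data | box C) = (6/9)(6/9)(6/9) = 0.2963; P(data | box D) = (2/4)(2/4)(2/4) = 0.125; P(data | box E) = (5/9)(5/9)(5/9) = 0.17147.
The prior-weighted likelihoods are 1/5 · 0.0019531 = 0.00039063, 1/5 · 0.54771 = 0.10954, 1/5 · 0.2963 = 0.059259, 1/5 · 0.125 = 0.025, 1/5 · 0.17147 = 0.034294; with total 0.22849.
Dividing through by the total gives posterior P(box A | data) = 0.0017096, P(box B | data) = 0.47943, P(box C | data) = 0.25936, P(box D | data) = 0.10942, P(box E | data) = 0.15009.
So P(yellow next | data) = Σ P(yellow next | H) P(H | data) = (1/8)(0.0017096) + (9/11)(0.47943) + (2/3)(0.25936) + (1/2)(0.10942) + (5/9)(0.15009) = 0.70347.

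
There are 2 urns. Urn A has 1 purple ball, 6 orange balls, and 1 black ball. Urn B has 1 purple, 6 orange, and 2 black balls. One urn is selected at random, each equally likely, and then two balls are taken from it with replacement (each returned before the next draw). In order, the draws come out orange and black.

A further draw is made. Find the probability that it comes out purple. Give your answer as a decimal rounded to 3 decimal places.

0.116

The likelihood of the observed sequence under each hypothesis: P(data | urn A) = (6/8)(1/8) = 0.09375; P(data | urn B) = (6/9)(2/9) = 0.14815.
The prior-weighted likelihoods are 1/2 · 0.09375 = 0.046875, 1/2 · 0.14815 = 0.074074; these sum to 0.12095.
Normalising, the posterior is P(urn A | data) = 0.38756, P(urn B | data) = 0.61244.
So P(purple next | data) = Σ P(purple next | H) P(H | data) = (1/8)(0.38756) + (1/9)(0.61244) = 0.11649.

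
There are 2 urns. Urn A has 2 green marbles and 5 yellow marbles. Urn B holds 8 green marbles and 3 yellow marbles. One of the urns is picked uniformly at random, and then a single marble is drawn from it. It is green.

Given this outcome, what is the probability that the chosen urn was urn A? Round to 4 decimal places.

0.2821

Under each hypothesis, the probability of this draw is: P(data | urn A) = (2/7) = 2/7; P(data | urn B) = (8/11) = 8/11.
Weighting by the prior gives 1/2 · 2/7 = 1/7, 1/2 · 8/11 = 4/11; these sum to 39/77.
Hence P(urn A | data) = (1/7) / (39/77) = 11/39.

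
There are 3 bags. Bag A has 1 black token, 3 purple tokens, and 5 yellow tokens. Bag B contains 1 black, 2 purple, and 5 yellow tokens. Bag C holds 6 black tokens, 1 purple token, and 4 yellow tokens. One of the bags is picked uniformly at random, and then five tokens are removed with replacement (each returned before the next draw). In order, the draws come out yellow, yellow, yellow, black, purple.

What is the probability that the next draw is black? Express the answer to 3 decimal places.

0.181

Under each hypothesis, the probability of the observed sequence is: P(data | bag A) = (5/9)(5/9)(5/9)(1/9)(3/9) = 0.0063507; P(data | bag B) = (5/8)(5/8)(5/8)(1/8)(2/8) = 0.0076294; P(data | bag C) = (4/11)(4/11)(4/11)(6/11)(1/11) = 0.0023843.
The prior-weighted likelihoods are 1/3 · 0.0063507 = 0.0021169, 1/3 · 0.0076294 = 0.0025431, 1/3 · 0.0023843 = 0.00079478; with total 0.0054548.
Dividing through by the total gives posterior P(bag A | data) = 0.38808, P(bag B | data) = 0.46622, P(bag C | data) = 0.1457.
The predictive probability is P(black next | data) = (1/9)(0.38808) + (1/8)(0.46622) + (6/11)(0.1457) = 0.18087.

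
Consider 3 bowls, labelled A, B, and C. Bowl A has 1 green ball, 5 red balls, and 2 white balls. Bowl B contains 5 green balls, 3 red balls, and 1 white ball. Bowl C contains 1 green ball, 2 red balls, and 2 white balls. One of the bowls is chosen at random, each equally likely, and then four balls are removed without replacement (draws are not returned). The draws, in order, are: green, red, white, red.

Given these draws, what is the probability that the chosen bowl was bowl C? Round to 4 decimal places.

0.4970

Compute the likelihood of the observed sequence for each case: P(data | bowl A) = (1/8)(5/7)(2/6)(4/5) = 0.02381; P(data | bowl B) = (5/9)(3/8)(1/7)(2/6) = 0.0099206; P(data | bowl C) = (1/5)(2/4)(2/3)(1/2) = 0.033333.
The prior-weighted likelihoods are 1/3 · 0.02381 = 0.0079365, 1/3 · 0.0099206 = 0.0033069, 1/3 · 0.033333 = 0.011111; with total 0.022354.
Hence P(bowl C | data) = (0.011111) / (0.022354) = 0.49704.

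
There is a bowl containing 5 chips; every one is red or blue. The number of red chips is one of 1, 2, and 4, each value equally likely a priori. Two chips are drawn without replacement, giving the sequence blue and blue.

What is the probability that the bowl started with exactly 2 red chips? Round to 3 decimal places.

The likelihood of the observed sequence under each hypothesis: P(data | r = 1) = (4/5)(3/4) = 3/5; P(data | r = 2) = (3/5)(2/4) = 3/10; P(data | r = 4) = (1/5)(0/4) = 0.
The prior-weighted likelihoods are 1/3 · 3/5 = 1/5, 1/3 · 3/10 = 1/10, 1/3 · 0 = 0; summing to 3/10.
Hence P(r = 2 | data) = (1/10) / (3/10) = 1/3.

0.333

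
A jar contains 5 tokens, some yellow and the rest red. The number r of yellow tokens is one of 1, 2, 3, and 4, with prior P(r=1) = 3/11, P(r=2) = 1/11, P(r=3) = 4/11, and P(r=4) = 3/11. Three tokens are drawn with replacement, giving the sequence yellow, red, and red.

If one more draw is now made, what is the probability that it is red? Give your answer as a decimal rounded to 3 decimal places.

0.562

The likelihood of the observed sequence under each hypothesis: P(data | r = 1) = (1/5)(4/5)(4/5) = 0.128; P(data | r = 2) = (2/5)(3/5)(3/5) = 0.144; P(data | r = 3) = (3/5)(2/5)(2/5) = 0.096; P(data | r = 4) = (4/5)(1/5)(1/5) = 0.032.
Multiplying each by its prior: 3/11 · 0.128 = 0.034909, 1/11 · 0.144 = 0.013091, 4/11 · 0.096 = 0.034909, 3/11 · 0.032 = 0.0087273; with total 0.091636.
Dividing through by the total gives posterior P(r = 1 | data) = 0.38095, P(r = 2 | data) = 0.14286, P(r = 3 | data) = 0.38095, P(r = 4 | data) = 0.095238.
Averaging over the posterior, P(red next | data) = (4/5)(0.38095) + (3/5)(0.14286) + (2/5)(0.38095) + (1/5)(0.095238) = 0.5619.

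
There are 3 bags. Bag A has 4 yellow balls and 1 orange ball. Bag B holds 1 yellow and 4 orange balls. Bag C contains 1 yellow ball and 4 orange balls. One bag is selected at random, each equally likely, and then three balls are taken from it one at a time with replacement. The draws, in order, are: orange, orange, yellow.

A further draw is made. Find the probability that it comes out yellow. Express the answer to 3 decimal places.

0.267

Compute the likelihood of the observed sequence for each case: P(data | bag A) = (1/5)(1/5)(4/5) = 4/125; P(data | bag B) = (4/5)(4/5)(1/5) = 16/125; P(data | bag C) = (4/5)(4/5)(1/5) = 16/125.
Multiplying each by its prior: 1/3 · 4/125 = 4/375, 1/3 · 16/125 = 16/375, 1/3 · 16/125 = 16/375; with total 12/125.
The posterior is then P(bag A | data) = 1/9, P(bag B | data) = 4/9, P(bag C | data) = 4/9.
The predictive probability is P(yellow next | data) = (4/5)(1/9) + (1/5)(4/9) + (1/5)(4/9) = 4/15.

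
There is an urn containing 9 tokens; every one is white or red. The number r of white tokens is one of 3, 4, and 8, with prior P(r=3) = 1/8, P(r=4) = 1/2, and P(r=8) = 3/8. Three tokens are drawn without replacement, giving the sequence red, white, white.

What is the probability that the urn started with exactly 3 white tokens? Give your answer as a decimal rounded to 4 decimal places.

The likelihood of the observed sequence under each hypothesis: P(data | r = 3) = (6/9)(3/8)(2/7) = 1/14; P(data | r = 4) = (5/9)(4/8)(3/7) = 5/42; P(data | r = 8) = (1/9)(8/8)(7/7) = 1/9.
Weighting by the prior gives 1/8 · 1/14 = 1/112, 1/2 · 5/42 = 5/84, 3/8 · 1/9 = 1/24; these sum to 37/336.
So P(r = 3 | data) = (1/112) / (37/336) = 3/37.

0.0811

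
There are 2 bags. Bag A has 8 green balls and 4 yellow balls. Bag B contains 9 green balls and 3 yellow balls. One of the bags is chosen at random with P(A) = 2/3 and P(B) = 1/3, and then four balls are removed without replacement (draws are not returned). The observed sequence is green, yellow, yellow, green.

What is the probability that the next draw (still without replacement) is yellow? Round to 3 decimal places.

The likelihood of the observed sequence under each hypothesis: P(data | bag A) = (8/12)(4/11)(3/10)(7/9) = 0.056566; P(data | bag B) = (9/12)(3/11)(2/10)(8/9) = 0.036364.
The prior-weighted likelihoods are 2/3 · 0.056566 = 0.03771, 1/3 · 0.036364 = 0.012121; with total 0.049832.
The posterior is then P(bag A | data) = 0.75676, P(bag B | data) = 0.24324.
The predictive probability is P(yellow next | data) = (1/4)(0.75676) + (1/8)(0.24324) = 0.21959.

0.220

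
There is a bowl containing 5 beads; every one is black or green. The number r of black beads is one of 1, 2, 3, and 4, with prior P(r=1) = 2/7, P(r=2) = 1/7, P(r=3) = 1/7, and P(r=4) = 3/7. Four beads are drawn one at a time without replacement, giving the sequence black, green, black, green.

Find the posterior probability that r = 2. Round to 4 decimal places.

Under each hypothesis, the probability of the observed sequence is: P(data | r = 1) = (1/5)(4/4)(0/3) = 0; P(data | r = 2) = (2/5)(3/4)(1/3)(2/2) = 1/10; P(data | r = 3) = (3/5)(2/4)(2/3)(1/2) = 1/10; P(data | r = 4) = (4/5)(1/4)(3/3)(0/2) = 0.
Multiplying each by its prior: 2/7 · 0 = 0, 1/7 · 1/10 = 1/70, 1/7 · 1/10 = 1/70, 3/7 · 0 = 0; with total 1/35.
So P(r = 2 | data) = (1/70) / (1/35) = 1/2.

0.5000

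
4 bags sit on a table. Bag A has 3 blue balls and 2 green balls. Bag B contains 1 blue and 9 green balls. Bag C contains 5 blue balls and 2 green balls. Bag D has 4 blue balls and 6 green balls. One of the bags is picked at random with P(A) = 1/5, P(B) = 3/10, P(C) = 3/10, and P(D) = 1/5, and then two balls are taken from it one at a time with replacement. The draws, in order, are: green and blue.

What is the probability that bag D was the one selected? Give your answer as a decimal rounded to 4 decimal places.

The likelihood of the observed sequence under each hypothesis: P(data | bag A) = (2/5)(3/5) = 0.24; P(data | bag B) = (9/10)(1/10) = 0.09; P(data | bag C) = (2/7)(5/7) = 0.20408; P(data | bag D) = (6/10)(4/10) = 0.24.
Weighting by the prior gives 1/5 · 0.24 = 0.048, 3/10 · 0.09 = 0.027, 3/10 · 0.20408 = 0.061224, 1/5 · 0.24 = 0.048; these sum to 0.18422.
Therefore the posterior P(bag D | data) = (0.048) / (0.18422) = 0.26055.

0.2606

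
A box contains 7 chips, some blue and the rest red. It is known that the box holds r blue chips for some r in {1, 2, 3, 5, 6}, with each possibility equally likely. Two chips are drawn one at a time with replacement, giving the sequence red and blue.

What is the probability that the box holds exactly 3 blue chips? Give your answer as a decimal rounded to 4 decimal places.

Compute the likelihood of the observed sequence for each case: P(data | r = 1) = (6/7)(1/7) = 6/49; P(data | r = 2) = (5/7)(2/7) = 10/49; P(data | r = 3) = (4/7)(3/7) = 12/49; P(data | r = 5) = (2/7)(5/7) = 10/49; P(data | r = 6) = (1/7)(6/7) = 6/49.
Multiplying each by its prior: 1/5 · 6/49 = 6/245, 1/5 · 10/49 = 2/49, 1/5 · 12/49 = 12/245, 1/5 · 10/49 = 2/49, 1/5 · 6/49 = 6/245; with total 44/245.
Hence P(r = 3 | data) = (12/245) / (44/245) = 3/11.

0.2727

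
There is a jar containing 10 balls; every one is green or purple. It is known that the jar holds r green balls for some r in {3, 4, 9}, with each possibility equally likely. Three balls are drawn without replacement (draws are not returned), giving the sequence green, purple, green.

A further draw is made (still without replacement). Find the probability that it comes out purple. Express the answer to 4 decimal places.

The likelihood of the observed sequence under each hypothesis: P(data | r = 3) = (3/10)(7/9)(2/8) = 7/120; P(data | r = 4) = (4/10)(6/9)(3/8) = 1/10; P(data | r = 9) = (9/10)(1/9)(8/8) = 1/10.
Multiplying each by its prior: 1/3 · 7/120 = 7/360, 1/3 · 1/10 = 1/30, 1/3 · 1/10 = 1/30; with total 31/360.
Dividing through by the total gives posterior P(r = 3 | data) = 7/31, P(r = 4 | data) = 12/31, P(r = 9 | data) = 12/31.
So P(purple next | data) = Σ P(purple next | H) P(H | data) = (6/7)(7/31) + (5/7)(12/31) + (0)(12/31) = 102/217.

0.4700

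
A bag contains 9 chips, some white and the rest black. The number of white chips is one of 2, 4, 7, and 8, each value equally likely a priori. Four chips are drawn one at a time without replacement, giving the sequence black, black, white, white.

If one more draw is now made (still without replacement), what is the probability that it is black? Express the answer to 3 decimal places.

For each hypothesis, P(data | H) works out to: P(data | r = 2) = (7/9)(6/8)(2/7)(1/6) = 1/36; P(data | r = 4) = (5/9)(4/8)(4/7)(3/6) = 5/63; P(data | r = 7) = (2/9)(1/8)(7/7)(6/6) = 1/36; P(data | r = 8) = (1/9)(0/8) = 0.
Weighting by the prior gives 1/4 · 1/36 = 1/144, 1/4 · 5/63 = 5/252, 1/4 · 1/36 = 1/144, 1/4 · 0 = 0; summing to 17/504.
Dividing through by the total gives posterior P(r = 2 | data) = 7/34, P(r = 4 | data) = 10/17, P(r = 7 | data) = 7/34, P(r = 8 | data) = 0.
Averaging over the posterior, P(black next | data) = (1)(7/34) + (3/5)(10/17) + (0)(7/34) = 19/34.

0.559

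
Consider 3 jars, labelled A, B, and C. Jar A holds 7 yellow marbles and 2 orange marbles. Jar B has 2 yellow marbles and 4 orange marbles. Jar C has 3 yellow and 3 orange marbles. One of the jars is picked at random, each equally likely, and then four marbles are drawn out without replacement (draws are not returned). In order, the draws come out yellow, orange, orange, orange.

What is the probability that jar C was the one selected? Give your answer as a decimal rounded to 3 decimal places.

Compute the likelihood of the observed sequence for each case: P(data | jar A) = (7/9)(2/8)(1/7)(0/6) = 0; P(data | jar B) = (2/6)(4/5)(3/4)(2/3) = 2/15; P(data | jar C) = (3/6)(3/5)(2/4)(1/3) = 1/20.
Weighting by the prior gives 1/3 · 0 = 0, 1/3 · 2/15 = 2/45, 1/3 · 1/20 = 1/60; with total 11/180.
So P(jar C | data) = (1/60) / (11/180) = 3/11.

0.273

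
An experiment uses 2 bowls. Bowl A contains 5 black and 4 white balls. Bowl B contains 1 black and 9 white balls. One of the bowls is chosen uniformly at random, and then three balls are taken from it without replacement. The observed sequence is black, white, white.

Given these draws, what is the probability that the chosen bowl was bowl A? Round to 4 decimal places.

The likelihood of the observed sequence under each hypothesis: P(data | bowl A) = (5/9)(4/8)(3/7) = 5/42; P(data | bowl B) = (1/10)(9/9)(8/8) = 1/10.
The prior-weighted likelihoods are 1/2 · 5/42 = 5/84, 1/2 · 1/10 = 1/20; these sum to 23/210.
So P(bowl A | data) = (5/84) / (23/210) = 25/46.

0.5435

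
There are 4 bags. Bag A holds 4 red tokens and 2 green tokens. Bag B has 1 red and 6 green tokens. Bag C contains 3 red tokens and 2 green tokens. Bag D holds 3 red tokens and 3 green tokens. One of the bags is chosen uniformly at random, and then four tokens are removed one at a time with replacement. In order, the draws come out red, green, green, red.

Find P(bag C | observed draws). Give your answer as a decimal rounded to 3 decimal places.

0.312

Under each hypothesis, the probability of the observed sequence is: P(data | bag A) = (4/6)(2/6)(2/6)(4/6) = 0.049383; P(data | bag B) = (1/7)(6/7)(6/7)(1/7) = 0.014994; P(data | bag C) = (3/5)(2/5)(2/5)(3/5) = 0.0576; P(data | bag D) = (3/6)(3/6)(3/6)(3/6) = 0.0625.
Multiplying each by its prior: 1/4 · 0.049383 = 0.012346, 1/4 · 0.014994 = 0.0037484, 1/4 · 0.0576 = 0.0144, 1/4 · 0.0625 = 0.015625; with total 0.046119.
Hence P(bag C | data) = (0.0144) / (0.046119) = 0.31223.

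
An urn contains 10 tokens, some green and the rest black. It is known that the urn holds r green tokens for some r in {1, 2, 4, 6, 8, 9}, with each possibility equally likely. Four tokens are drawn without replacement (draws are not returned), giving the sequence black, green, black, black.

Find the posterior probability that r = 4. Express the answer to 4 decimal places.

For each hypothesis, P(data | H) works out to: P(data | r = 1) = (9/10)(1/9)(8/8)(7/7) = 1/10; P(data | r = 2) = (8/10)(2/9)(7/8)(6/7) = 2/15; P(data | r = 4) = (6/10)(4/9)(5/8)(4/7) = 2/21; P(data | r = 6) = (4/10)(6/9)(3/8)(2/7) = 1/35; P(data | r = 8) = (2/10)(8/9)(1/8)(0/7) = 0; P(data | r = 9) = (1/10)(9/9)(0/8) = 0.
Multiplying each by its prior: 1/6 · 1/10 = 1/60, 1/6 · 2/15 = 1/45, 1/6 · 2/21 = 1/63, 1/6 · 1/35 = 1/210, 1/6 · 0 = 0, 1/6 · 0 = 0; summing to 5/84.
So P(r = 4 | data) = (1/63) / (5/84) = 4/15.

0.2667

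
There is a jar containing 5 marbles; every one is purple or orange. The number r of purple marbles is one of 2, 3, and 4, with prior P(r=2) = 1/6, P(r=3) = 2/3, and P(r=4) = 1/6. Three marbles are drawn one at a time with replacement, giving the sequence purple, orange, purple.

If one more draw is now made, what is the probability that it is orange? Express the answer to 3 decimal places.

Under each hypothesis, the probability of the observed sequence is: P(data | r = 2) = (2/5)(3/5)(2/5) = 12/125; P(data | r = 3) = (3/5)(2/5)(3/5) = 18/125; P(data | r = 4) = (4/5)(1/5)(4/5) = 16/125.
The prior-weighted likelihoods are 1/6 · 12/125 = 2/125, 2/3 · 18/125 = 12/125, 1/6 · 16/125 = 8/375; these sum to 2/15.
Dividing through by the total gives posterior P(r = 2 | data) = 3/25, P(r = 3 | data) = 18/25, P(r = 4 | data) = 4/25.
The predictive probability is P(orange next | data) = (3/5)(3/25) + (2/5)(18/25) + (1/5)(4/25) = 49/125.

0.392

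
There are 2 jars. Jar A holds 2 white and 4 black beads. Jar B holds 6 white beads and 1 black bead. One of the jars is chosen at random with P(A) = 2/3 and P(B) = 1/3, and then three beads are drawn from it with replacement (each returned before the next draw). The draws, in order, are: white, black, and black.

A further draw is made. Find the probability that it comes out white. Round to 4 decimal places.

For each hypothesis, P(data | H) works out to: P(data | jar A) = (2/6)(4/6)(4/6) = 0.14815; P(data | jar B) = (6/7)(1/7)(1/7) = 0.017493.
The prior-weighted likelihoods are 2/3 · 0.14815 = 0.098765, 1/3 · 0.017493 = 0.0058309; with total 0.1046.
Normalising, the posterior is P(jar A | data) = 0.94425, P(jar B | data) = 0.055747.
The predictive probability is P(white next | data) = (1/3)(0.94425) + (6/7)(0.055747) = 0.36253.

0.3625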